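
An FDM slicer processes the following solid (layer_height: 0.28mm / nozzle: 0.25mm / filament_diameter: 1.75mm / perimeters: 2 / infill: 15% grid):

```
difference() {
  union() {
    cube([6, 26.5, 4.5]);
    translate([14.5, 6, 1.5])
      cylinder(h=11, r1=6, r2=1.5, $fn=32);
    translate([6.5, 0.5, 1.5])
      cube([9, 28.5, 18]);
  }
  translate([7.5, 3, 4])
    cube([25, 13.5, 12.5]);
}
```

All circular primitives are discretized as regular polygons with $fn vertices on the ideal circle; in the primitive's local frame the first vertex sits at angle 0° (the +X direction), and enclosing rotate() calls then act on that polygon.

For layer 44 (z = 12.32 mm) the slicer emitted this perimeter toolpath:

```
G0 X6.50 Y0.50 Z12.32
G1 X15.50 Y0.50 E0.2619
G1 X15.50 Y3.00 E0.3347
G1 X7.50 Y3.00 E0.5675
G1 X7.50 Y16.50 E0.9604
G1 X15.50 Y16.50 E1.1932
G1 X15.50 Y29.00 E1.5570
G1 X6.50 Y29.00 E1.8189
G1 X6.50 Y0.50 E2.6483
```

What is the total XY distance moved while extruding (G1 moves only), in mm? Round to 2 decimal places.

91.00 mm

Sum the Euclidean lengths of each G1 segment: total = 91.00 mm.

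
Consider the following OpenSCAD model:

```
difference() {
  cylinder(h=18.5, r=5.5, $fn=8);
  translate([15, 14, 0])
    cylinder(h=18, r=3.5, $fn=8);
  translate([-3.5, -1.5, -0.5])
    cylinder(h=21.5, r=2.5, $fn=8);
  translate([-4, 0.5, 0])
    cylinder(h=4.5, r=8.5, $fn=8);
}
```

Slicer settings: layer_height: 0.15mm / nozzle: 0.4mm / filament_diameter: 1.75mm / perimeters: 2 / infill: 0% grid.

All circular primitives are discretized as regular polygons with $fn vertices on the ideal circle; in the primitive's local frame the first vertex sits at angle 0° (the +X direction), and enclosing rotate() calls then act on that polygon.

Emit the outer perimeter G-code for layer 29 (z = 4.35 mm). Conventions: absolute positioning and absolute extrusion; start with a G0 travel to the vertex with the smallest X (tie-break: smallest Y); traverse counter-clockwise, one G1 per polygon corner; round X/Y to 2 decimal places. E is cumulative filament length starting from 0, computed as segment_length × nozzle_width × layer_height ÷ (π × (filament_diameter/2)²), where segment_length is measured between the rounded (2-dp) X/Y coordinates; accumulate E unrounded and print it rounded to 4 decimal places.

G0 X2.43 Y-4.49 Z4.35
G1 X3.89 Y-3.89 E0.0394
G1 X5.50 Y0.00 E0.1444
G1 X3.89 Y3.89 E0.2494
G1 X2.93 Y4.29 E0.2754
G1 X4.50 Y0.50 E0.3777
G1 X2.43 Y-4.49 E0.5125

At z = 4.35 mm: the r=5.5 cylinder contributes a regular 8-gon of circumradius 5.5; the r=3.5 cylinder at (15, 14) contributes a regular 8-gon of circumradius 3.5; the r=2.5 cylinder at (-3.5, -1.5) contributes a regular 8-gon of circumradius 2.5; the r=8.5 cylinder at (-4, 0.5) gives a regular 8-gon of circumradius 8.5 (constant along its height); Subtracting the remaining from the first: starting from the r=5.5 cylinder, the r=3.5 cylinder at (15, 14) misses the remaining region (no effect); the r=2.5 cylinder at (-3.5, -1.5) partially overlaps it — only the 14.62 mm² overlap (of its 17.68 mm²) is removed, clipping the outline; the r=8.5 cylinder at (-4, 0.5) partially overlaps it — only the 62.53 mm² overlap (of its 204.35 mm²) is removed, clipping the outline — 1 connected region. The outline is a single polygon with 6 vertices. Extrusion per mm of travel: 0.4 × 0.15 / (π × 0.875²) = 0.024945. Accumulating E over each segment gives final E = 0.5125.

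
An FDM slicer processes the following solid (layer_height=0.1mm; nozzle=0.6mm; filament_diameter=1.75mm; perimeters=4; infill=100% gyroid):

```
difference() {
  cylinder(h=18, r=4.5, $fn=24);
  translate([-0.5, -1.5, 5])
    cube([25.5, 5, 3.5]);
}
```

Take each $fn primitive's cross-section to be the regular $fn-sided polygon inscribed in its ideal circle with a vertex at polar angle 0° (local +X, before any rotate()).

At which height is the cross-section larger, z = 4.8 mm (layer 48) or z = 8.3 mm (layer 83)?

layer 48 (z = 4.8 mm)

Layer 48 (z = 4.8): the r=4.5 cylinder gives a regular 24-gon of circumradius 4.5 (constant along its height) (area = (24/2)·4.500²·sin(360°/24) = 62.89 mm²); the cube at (-0.5, -1.5) is absent (z outside [5, 8.5]); Taking the first minus the rest: none of the subtracted shapes is present at this height, so the r=4.5 cylinder is unchanged — area = 62.89 mm². So its area = 62.89 mm². Layer 83 (z = 8.3): the r=4.5 cylinder gives a regular 24-gon of circumradius 4.5 (constant along its height) (area = (24/2)·4.500²·sin(360°/24) = 62.89 mm²); the cube at (-0.5, -1.5) is present — its section is the full 25.5×5 rectangle (area 127.50 mm²); Subtracting the remaining from the first: starting from the r=4.5 cylinder (62.89 mm²), the 25.5×5 cube at (-0.5, -1.5) partially overlaps it — only the 22.96 mm² overlap (of its 127.50 mm²) is removed, clipping the outline — area = 39.94 mm². So its area = 39.94 mm². Layer 48 is larger (62.89 vs 39.94 mm²).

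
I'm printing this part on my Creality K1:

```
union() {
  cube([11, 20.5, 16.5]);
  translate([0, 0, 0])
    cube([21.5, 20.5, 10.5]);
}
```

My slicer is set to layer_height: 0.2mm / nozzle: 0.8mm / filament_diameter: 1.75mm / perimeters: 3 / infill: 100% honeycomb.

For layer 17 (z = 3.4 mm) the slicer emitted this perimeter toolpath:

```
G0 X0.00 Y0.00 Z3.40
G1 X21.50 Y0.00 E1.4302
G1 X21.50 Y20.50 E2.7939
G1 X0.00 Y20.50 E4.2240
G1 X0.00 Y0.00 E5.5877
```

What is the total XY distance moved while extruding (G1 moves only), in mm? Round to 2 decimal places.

84.00 mm

Sum the Euclidean lengths of each G1 segment: total = 84.00 mm.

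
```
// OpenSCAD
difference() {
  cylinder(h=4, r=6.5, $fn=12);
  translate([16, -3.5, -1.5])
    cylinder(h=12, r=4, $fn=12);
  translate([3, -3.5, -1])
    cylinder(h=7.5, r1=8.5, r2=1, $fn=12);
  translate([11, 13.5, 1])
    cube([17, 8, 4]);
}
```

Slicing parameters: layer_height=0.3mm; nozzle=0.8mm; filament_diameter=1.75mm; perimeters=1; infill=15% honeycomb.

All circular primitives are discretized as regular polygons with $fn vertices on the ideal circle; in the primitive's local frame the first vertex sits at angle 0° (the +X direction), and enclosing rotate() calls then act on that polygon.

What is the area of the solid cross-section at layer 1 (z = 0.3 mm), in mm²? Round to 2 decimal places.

46.82 mm²

At z = 0.3 mm: the r=6.5 cylinder contributes a regular 12-gon of circumradius 6.5 (area = (12/2)·6.500²·sin(360°/12) = 126.75 mm²); the r=4 cylinder at (16, -3.5) gives a regular 12-gon of circumradius 4 (constant along its height) (area = (12/2)·4.000²·sin(360°/12) = 48.00 mm²); the cone at (3, -3.5): at t=0.173 of its height the radius interpolates to r₁+(r₂−r₁)t = 7.200, giving a regular 12-gon of that circumradius (area = (12/2)·7.200²·sin(360°/12) = 155.52 mm²); the cube at (11, 13.5) is not intersected at this z (z outside [1, 5]); Taking the first minus the rest: starting from the r=6.5 cylinder (126.75 mm²), the r=4 cylinder at (16, -3.5) misses the remaining region (no effect); the cone at (3, -3.5) partially overlaps it — only the 79.93 mm² overlap (of its 155.52 mm²) is removed, clipping the outline — area = 46.82 mm². Overall, the cross-section is a single solid region. Net area = 46.82 mm².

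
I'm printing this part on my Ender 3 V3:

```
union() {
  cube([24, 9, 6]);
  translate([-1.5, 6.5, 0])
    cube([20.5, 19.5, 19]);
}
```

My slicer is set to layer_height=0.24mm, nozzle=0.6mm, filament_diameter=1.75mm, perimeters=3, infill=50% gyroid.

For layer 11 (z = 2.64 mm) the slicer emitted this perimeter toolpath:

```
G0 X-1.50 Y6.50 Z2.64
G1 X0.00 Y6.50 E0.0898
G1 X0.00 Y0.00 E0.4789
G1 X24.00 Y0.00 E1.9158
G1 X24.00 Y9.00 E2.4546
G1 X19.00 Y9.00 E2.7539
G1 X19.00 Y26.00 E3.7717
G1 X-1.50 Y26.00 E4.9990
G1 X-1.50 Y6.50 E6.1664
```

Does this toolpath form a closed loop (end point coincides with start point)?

yes

Start point (G0): (-1.50, 6.50). End point (last G1): the path returns to the start — closed.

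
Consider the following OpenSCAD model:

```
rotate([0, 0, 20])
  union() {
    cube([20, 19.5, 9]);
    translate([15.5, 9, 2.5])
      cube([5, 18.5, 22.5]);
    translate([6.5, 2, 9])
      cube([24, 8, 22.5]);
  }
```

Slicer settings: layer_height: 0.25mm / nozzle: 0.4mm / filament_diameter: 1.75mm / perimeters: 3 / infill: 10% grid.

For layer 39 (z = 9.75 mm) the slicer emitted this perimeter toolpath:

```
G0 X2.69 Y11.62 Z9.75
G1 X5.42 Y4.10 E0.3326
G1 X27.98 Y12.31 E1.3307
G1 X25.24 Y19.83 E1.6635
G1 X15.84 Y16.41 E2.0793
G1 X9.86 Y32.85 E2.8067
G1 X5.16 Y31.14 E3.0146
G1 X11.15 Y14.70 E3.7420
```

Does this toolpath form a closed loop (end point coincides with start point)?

Start point (G0): (2.69, 11.62). End point (last G1): the path does not return to the start — open.

no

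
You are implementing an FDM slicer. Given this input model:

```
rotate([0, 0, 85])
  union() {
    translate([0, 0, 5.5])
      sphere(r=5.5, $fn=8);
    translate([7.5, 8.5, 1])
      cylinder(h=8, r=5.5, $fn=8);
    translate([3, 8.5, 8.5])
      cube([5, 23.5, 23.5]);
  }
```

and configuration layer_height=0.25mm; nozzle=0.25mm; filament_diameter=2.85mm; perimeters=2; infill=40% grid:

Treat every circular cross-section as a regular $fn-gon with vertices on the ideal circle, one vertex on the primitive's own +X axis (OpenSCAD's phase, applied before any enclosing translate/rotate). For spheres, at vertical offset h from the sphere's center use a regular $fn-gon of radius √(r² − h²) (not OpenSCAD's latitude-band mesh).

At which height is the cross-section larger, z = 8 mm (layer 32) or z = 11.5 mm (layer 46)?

layer 32 (z = 8 mm)

Layer 32 (z = 8): the r=5.5 sphere contributes a regular 8-gon of circumradius √(5.5²−2.5²) = 4.899 (area = (8/2)·4.899²·sin(360°/8) = 67.88 mm²); the cylinder at (7.5, 8.5): section is a regular 8-gon, circumradius r=5.5 (area = (8/2)·5.500²·sin(360°/8) = 85.56 mm²); the cube at (3, 8.5) is absent (z outside [8.5, 32]); Merging all regions: the 2 present regions are separate (no shared area or edge), so areas and boundary lengths simply add and each stays a separate island — area = 153.44 mm²; (whole slice rotated 85° about Z — lengths, areas and connectivity unchanged). So its area = 153.44 mm². Layer 46 (z = 11.5): the sphere does not reach this height (|z−center|=6.000 > r=5.5); the cylinder at (7.5, 8.5) does not reach this height (z outside [1, 9]); the cube at (3, 8.5) (footprint 5×23.5) is included at this height (area 117.50 mm²); Merging all regions: only the 5×23.5 cube at (3, 8.5) is present, so the union is just that shape — area = 117.50 mm²; (rotated 85° about Z; rotation is an isometry so areas/perimeters/island counts are preserved). So its area = 117.50 mm². Layer 32 is larger (153.44 vs 117.50 mm²).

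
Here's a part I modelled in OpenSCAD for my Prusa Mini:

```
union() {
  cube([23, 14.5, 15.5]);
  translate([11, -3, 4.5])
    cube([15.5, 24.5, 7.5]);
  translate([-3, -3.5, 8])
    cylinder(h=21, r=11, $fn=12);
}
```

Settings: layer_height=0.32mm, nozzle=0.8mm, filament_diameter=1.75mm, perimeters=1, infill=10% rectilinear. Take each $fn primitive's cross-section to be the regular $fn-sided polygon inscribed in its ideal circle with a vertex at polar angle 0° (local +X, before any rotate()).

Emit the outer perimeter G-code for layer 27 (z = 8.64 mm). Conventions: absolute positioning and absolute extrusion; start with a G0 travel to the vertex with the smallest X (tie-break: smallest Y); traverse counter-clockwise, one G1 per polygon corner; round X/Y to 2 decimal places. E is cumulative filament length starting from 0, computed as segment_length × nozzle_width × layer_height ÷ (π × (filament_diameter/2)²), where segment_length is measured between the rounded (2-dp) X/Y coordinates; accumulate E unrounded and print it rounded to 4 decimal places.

At z = 8.64 mm: the 23×14.5 cube contributes its full rectangle; the cube at (11, -3) is present — its section is the full 15.5×24.5 rectangle; the cylinder at (-3, -3.5): section is a regular 12-gon, circumradius r=11; Taking the union: the regions partially overlap (shared area 206.60 mm²), so overlapping operands fuse into one piece — 1 connected region. The outline is a single polygon with 19 vertices. Extrusion per mm of travel: 0.8 × 0.32 / (π × 0.875²) = 0.106432. Accumulating E over each segment gives final E = 15.5631.

G0 X-14.00 Y-3.50 Z8.64
G1 X-12.53 Y-9.00 E0.6059
G1 X-8.50 Y-13.03 E1.2125
G1 X-3.00 Y-14.50 E1.8184
G1 X2.50 Y-13.03 E2.4244
G1 X6.53 Y-9.00 E3.0310
G1 X8.00 Y-3.50 E3.6369
G1 X7.06 Y0.00 E4.0226
G1 X11.00 Y0.00 E4.4419
G1 X11.00 Y-3.00 E4.7612
G1 X26.50 Y-3.00 E6.4109
G1 X26.50 Y21.50 E9.0185
G1 X11.00 Y21.50 E10.6682
G1 X11.00 Y14.50 E11.4133
G1 X0.00 Y14.50 E12.5840
G1 X0.00 Y6.70 E13.4142
G1 X-3.00 Y7.50 E13.7446
G1 X-8.50 Y6.03 E14.3506
G1 X-12.53 Y2.00 E14.9572
G1 X-14.00 Y-3.50 E15.5631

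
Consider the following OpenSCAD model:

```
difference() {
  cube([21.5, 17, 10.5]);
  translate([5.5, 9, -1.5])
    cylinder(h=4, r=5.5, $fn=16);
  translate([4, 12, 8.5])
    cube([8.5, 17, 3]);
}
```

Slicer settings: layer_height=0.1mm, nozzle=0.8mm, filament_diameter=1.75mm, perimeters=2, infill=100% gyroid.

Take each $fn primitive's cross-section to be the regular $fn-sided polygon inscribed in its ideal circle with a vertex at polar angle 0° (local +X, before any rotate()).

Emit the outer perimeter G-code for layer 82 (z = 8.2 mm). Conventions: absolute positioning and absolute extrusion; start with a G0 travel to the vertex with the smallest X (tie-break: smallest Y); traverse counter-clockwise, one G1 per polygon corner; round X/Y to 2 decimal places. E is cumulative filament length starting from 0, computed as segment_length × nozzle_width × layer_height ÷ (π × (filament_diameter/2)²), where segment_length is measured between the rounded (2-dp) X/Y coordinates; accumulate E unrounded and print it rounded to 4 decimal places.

At z = 8.2 mm: the cube is present — its section is the full 21.5×17 rectangle; the cylinder at (5.5, 9) is not intersected at this z (z outside [-1.5, 2.5]); the cube at (4, 12) does not reach this height (z outside [8.5, 11.5]); After the difference (first − rest): none of the subtracted shapes is present at this height, so the 21.5×17 cube is unchanged — 1 connected region. The outline is a single polygon with 4 vertices. Extrusion per mm of travel: 0.8 × 0.1 / (π × 0.875²) = 0.033260. Accumulating E over each segment gives final E = 2.5610.

G0 X0.00 Y0.00 Z8.20
G1 X21.50 Y0.00 E0.7151
G1 X21.50 Y17.00 E1.2805
G1 X0.00 Y17.00 E1.9956
G1 X0.00 Y0.00 E2.5610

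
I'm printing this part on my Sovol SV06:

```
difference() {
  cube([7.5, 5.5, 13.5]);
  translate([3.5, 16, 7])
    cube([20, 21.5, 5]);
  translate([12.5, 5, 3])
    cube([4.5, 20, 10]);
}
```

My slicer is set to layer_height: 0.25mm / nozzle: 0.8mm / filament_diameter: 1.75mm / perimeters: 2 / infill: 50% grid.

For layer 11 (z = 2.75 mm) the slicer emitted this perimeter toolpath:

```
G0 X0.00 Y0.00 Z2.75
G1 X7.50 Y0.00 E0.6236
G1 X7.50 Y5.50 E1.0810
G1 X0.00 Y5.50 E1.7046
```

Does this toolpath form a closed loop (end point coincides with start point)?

Start point (G0): (0.00, 0.00). End point (last G1): the path does not return to the start — open.

no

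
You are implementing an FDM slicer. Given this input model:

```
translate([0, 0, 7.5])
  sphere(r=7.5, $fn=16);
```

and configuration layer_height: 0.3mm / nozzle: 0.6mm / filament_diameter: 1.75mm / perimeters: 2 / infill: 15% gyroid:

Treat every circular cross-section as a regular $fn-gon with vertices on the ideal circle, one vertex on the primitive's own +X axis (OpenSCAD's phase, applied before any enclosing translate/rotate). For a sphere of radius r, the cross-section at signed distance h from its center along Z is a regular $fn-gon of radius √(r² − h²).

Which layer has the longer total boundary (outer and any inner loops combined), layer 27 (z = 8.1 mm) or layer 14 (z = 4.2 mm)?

layer 27 (z = 8.1 mm)

Layer 27 (z = 8.1): the r=7.5 sphere slices to a regular 16-gon of circumradius 7.476 (√(r²−h²) with h=0.6 from center) (perimeter = 2·16·7.476·sin(180°/16) = 46.67 mm). So its perimeter = 46.67 mm. Layer 14 (z = 4.2): the r=7.5 sphere slices to a regular 16-gon of circumradius 6.735 (√(r²−h²) with h=3.3 from center) (perimeter = 2·16·6.735·sin(180°/16) = 42.05 mm). So its perimeter = 42.05 mm. Layer 27 is larger (46.67 vs 42.05 mm).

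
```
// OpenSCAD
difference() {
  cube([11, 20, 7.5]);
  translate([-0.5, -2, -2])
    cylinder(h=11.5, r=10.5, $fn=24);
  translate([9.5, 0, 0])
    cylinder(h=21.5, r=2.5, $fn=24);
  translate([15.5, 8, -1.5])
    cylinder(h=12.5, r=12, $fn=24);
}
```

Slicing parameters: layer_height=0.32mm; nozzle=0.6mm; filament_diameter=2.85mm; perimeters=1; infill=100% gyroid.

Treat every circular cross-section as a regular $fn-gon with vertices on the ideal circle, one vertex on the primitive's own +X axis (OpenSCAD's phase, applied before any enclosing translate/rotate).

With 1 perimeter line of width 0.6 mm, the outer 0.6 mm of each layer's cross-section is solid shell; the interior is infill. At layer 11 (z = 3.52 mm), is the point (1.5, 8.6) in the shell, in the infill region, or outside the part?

shell

At z = 3.52 mm: the cube is present — its section is the full 11×20 rectangle; the r=10.5 cylinder at (-0.5, -2) contributes a regular 24-gon of circumradius 10.5; the cylinder at (9.5, 0): section is a regular 24-gon, circumradius r=2.5; the r=12 cylinder at (15.5, 8) gives a regular 24-gon of circumradius 12 (constant along its height); Subtracting the remaining from the first: starting from the 11×20 cube, the r=10.5 cylinder at (-0.5, -2) partially overlaps it — only the 60.63 mm² overlap (of its 342.42 mm²) is removed, clipping the outline; the r=2.5 cylinder at (9.5, 0) partially overlaps it — only the 3.73 mm² overlap (of its 19.41 mm²) is removed, clipping the outline; the r=12 cylinder at (15.5, 8) partially overlaps it — only the 83.52 mm² overlap (of its 447.24 mm²) is removed, clipping the outline — 1 connected region. Overall, the cross-section is a single solid region. The nearest boundary edge runs (2.22, 8.14)→(0.00, 8.43); distance from the point to it = 0.36 mm. The point is inside the cross-section, 0.36 mm from the nearest boundary — within the 0.6 mm shell band (1 × 0.6).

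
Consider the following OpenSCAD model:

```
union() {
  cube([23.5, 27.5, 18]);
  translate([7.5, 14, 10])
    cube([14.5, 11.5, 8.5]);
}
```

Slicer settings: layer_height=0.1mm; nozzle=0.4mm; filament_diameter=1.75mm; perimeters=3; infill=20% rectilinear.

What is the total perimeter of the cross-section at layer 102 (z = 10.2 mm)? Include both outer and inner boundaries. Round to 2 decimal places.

102.00 mm

At z = 10.2 mm: the cube (footprint 23.5×27.5) is included at this height (perimeter 102.00 mm); the cube at (7.5, 14) is present — its section is the full 14.5×11.5 rectangle (perimeter 52.00 mm); Combining (union): the 14.5×11.5 cube at (7.5, 14) lies entirely inside the 23.5×27.5 cube, so the union is just the 23.5×27.5 cube — boundary = 102.00 mm. Overall, the cross-section is a single solid region. Total boundary length (outer) = 102.00 mm.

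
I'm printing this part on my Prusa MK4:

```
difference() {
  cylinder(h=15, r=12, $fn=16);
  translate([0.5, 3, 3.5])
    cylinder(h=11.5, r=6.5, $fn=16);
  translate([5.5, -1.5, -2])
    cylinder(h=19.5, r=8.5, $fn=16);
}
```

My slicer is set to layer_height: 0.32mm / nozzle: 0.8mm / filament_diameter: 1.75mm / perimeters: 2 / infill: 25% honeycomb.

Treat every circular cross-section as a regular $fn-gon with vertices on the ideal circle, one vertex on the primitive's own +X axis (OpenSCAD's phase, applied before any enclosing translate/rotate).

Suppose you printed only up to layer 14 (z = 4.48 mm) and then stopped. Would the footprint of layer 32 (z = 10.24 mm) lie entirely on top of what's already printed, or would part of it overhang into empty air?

entirely on top

Compare the two slices. At z = 4.48: the cylinder: section is a regular 16-gon, circumradius r=12 (area = (16/2)·12.000²·sin(360°/16) = 440.85 mm²); the r=6.5 cylinder at (0.5, 3) gives a regular 16-gon of circumradius 6.5 (constant along its height) (area = (16/2)·6.500²·sin(360°/16) = 129.35 mm²); the cylinder at (5.5, -1.5): section is a regular 16-gon, circumradius r=8.5 (area = (16/2)·8.500²·sin(360°/16) = 221.19 mm²); Subtracting the remaining from the first: starting from the r=12 cylinder (440.85 mm²), the r=6.5 cylinder at (0.5, 3) lies wholly inside it (removes its full 129.35 mm² and its 40.58 mm outline becomes a hole wall); the r=8.5 cylinder at (5.5, -1.5) partially overlaps it — only the 120.09 mm² overlap (of its 221.19 mm²) is removed, clipping the outline — area = 191.41 mm². At z = 10.24: the r=12 cylinder contributes a regular 16-gon of circumradius 12 (area = (16/2)·12.000²·sin(360°/16) = 440.85 mm²); the r=6.5 cylinder at (0.5, 3) contributes a regular 16-gon of circumradius 6.5 (area = (16/2)·6.500²·sin(360°/16) = 129.35 mm²); the r=8.5 cylinder at (5.5, -1.5) gives a regular 16-gon of circumradius 8.5 (constant along its height) (area = (16/2)·8.500²·sin(360°/16) = 221.19 mm²); Subtracting the remaining from the first: starting from the r=12 cylinder (440.85 mm²), the r=6.5 cylinder at (0.5, 3) lies wholly inside it (removes its full 129.35 mm² and its 40.58 mm outline becomes a hole wall); the r=8.5 cylinder at (5.5, -1.5) partially overlaps it — only the 120.09 mm² overlap (of its 221.19 mm²) is removed, clipping the outline — area = 191.41 mm². Checking containment: the cross-section at z = 10.24 is a subset of the cross-section at z = 4.48.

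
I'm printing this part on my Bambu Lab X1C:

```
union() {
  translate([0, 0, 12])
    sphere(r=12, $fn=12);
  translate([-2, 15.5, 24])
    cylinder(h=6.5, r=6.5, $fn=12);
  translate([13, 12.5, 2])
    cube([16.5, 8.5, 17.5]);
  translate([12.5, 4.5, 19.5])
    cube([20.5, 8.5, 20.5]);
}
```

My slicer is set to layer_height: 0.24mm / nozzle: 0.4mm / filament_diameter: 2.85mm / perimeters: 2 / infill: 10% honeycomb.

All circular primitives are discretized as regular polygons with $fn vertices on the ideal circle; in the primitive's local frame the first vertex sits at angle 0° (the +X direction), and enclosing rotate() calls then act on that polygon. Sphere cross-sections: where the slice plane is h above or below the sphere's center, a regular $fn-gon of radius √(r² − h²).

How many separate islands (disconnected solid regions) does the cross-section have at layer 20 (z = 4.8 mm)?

2

At z = 4.8 mm: the r=12 sphere slices to a regular 12-gon of circumradius 9.600 (√(r²−h²) with h=7.2 from center); the cylinder at (-2, 15.5) is not intersected at this z (z outside [24, 30.5]); the cube at (13, 12.5) is present — its section is the full 16.5×8.5 rectangle; the cube at (12.5, 4.5) does not reach this height (z outside [19.5, 40]); Taking the union: the 2 present regions are separate (no shared area or edge), so areas and boundary lengths simply add and each stays a separate island — 2 connected regions. Overall, the cross-section has 2 separate islands. Island count = 2.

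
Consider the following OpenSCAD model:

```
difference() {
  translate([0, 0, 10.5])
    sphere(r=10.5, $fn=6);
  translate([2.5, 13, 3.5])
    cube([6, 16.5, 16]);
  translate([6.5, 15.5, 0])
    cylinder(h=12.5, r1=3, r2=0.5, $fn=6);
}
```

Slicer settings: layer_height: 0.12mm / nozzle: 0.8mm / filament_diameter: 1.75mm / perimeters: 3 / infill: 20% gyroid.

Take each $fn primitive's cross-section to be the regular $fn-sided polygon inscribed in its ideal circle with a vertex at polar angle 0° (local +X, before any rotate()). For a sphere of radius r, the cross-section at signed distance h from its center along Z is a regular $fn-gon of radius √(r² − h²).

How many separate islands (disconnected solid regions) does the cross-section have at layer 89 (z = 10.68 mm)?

At z = 10.68 mm: the r=10.5 sphere slices to a regular 6-gon of circumradius 10.498 (√(r²−h²) with h=0.18 from center); the cube at (2.5, 13) is present — its section is the full 6×16.5 rectangle; the cone at (6.5, 15.5) (r1=3→r2=0.5) has section circumradius 0.864 here — a regular 6-gon; Subtracting the remaining from the first: starting from the r=10.5 sphere, the 6×16.5 cube at (2.5, 13) misses the remaining region (no effect); the cone at (6.5, 15.5) misses the remaining region (no effect) — 1 connected region. Overall, the cross-section is a single solid region. Island count = 1.

1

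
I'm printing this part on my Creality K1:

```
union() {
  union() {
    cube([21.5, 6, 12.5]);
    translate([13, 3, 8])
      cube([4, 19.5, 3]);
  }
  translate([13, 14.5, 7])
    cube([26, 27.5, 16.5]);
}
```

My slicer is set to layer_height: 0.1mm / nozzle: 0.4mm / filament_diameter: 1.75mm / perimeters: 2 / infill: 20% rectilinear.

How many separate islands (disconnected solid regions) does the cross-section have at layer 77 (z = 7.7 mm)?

2

At z = 7.7 mm: the cube is present — its section is the full 21.5×6 rectangle; the cube at (13, 3) does not reach this height (z outside [8, 11]); Taking the union: only the 21.5×6 cube is present, so the union is just that shape — 1 connected region; the 26×27.5 cube at (13, 14.5) contributes its full rectangle; Taking the union: the 2 present regions are separate (no shared area or edge), so areas and boundary lengths simply add and each stays a separate island — 2 connected regions. Overall, the cross-section has 2 separate islands. Island count = 2.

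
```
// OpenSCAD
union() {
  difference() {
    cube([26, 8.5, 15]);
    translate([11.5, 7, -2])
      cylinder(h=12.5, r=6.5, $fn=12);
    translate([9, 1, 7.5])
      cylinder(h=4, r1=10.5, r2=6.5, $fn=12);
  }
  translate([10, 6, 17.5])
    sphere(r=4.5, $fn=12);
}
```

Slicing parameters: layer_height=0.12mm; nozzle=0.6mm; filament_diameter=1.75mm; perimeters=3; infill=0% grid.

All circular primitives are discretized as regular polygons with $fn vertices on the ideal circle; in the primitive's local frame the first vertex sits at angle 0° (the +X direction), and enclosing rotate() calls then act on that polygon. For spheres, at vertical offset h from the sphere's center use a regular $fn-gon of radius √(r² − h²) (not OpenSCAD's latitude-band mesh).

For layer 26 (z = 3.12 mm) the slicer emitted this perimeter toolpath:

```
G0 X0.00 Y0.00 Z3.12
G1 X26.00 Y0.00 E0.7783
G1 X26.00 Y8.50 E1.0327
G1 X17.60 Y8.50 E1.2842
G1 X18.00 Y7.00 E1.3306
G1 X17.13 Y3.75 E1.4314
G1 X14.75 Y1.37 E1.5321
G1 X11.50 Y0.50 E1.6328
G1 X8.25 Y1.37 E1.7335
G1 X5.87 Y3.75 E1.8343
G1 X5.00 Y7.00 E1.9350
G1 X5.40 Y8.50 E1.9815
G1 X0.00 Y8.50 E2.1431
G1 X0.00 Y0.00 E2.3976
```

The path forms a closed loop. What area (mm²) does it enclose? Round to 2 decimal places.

138.72 mm²

Apply the shoelace formula to the sequence of (X, Y) vertices; enclosed area = 138.72 mm².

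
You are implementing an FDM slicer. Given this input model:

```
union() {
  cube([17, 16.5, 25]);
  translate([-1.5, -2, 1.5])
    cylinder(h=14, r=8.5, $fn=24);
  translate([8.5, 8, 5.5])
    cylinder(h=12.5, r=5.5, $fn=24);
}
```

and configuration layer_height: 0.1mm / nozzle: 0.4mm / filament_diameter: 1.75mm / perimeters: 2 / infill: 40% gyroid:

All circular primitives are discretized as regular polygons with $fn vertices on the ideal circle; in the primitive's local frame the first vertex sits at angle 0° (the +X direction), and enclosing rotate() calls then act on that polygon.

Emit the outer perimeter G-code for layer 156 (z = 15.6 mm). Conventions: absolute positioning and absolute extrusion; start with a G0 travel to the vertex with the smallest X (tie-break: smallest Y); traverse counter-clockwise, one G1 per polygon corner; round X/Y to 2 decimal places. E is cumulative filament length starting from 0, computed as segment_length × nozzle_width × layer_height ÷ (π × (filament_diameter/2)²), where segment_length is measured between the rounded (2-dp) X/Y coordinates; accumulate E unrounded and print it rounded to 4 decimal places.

At z = 15.6 mm: the cube is present — its section is the full 17×16.5 rectangle; the cylinder at (-1.5, -2) does not reach this height (z outside [1.5, 15.5]); the r=5.5 cylinder at (8.5, 8) contributes a regular 24-gon of circumradius 5.5; Taking the union: the r=5.5 cylinder at (8.5, 8) lies entirely inside the 17×16.5 cube, so the union is just the 17×16.5 cube — 1 connected region. The outline is a single polygon with 4 vertices. Extrusion per mm of travel: 0.4 × 0.1 / (π × 0.875²) = 0.016630. Accumulating E over each segment gives final E = 1.1142.

G0 X0.00 Y0.00 Z15.60
G1 X17.00 Y0.00 E0.2827
G1 X17.00 Y16.50 E0.5571
G1 X0.00 Y16.50 E0.8398
G1 X0.00 Y0.00 E1.1142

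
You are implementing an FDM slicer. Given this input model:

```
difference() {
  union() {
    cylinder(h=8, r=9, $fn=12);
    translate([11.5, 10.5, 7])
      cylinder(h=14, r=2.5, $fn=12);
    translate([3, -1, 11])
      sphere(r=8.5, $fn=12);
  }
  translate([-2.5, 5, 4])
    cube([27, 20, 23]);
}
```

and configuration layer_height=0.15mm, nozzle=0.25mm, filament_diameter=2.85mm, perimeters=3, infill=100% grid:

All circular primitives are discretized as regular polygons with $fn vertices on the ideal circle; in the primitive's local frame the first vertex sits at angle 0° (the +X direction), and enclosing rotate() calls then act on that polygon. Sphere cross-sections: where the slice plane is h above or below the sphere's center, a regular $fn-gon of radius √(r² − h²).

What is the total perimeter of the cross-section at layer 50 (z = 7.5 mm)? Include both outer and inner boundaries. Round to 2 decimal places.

60.93 mm

At z = 7.5 mm: the r=9 cylinder contributes a regular 12-gon of circumradius 9 (perimeter = 2·12·9.000·sin(180°/12) = 55.90 mm); the r=2.5 cylinder at (11.5, 10.5) gives a regular 12-gon of circumradius 2.5 (constant along its height) (perimeter = 2·12·2.500·sin(180°/12) = 15.53 mm); the r=8.5 sphere at (3, -1) slices to a regular 12-gon of circumradius 7.746 (√(r²−h²) with h=3.5 from center) (perimeter = 2·12·7.746·sin(180°/12) = 48.12 mm); Merging all regions: the regions partially overlap (shared area 156.02 mm²), so the edge portions inside another operand are dropped and the merged outline is re-measured after clipping — boundary = 74.50 mm; the cube at (-2.5, 5) is present — its section is the full 27×20 rectangle (perimeter 94.00 mm); Subtracting the remaining from the first: starting from that combined region, the 27×20 cube at (-2.5, 5) partially overlaps it — only the 47.32 mm² overlap (of its 540.00 mm²) is removed, clipping the outline — boundary = 60.93 mm. Overall, the cross-section is a single solid region. Total boundary length (outer) = 60.93 mm.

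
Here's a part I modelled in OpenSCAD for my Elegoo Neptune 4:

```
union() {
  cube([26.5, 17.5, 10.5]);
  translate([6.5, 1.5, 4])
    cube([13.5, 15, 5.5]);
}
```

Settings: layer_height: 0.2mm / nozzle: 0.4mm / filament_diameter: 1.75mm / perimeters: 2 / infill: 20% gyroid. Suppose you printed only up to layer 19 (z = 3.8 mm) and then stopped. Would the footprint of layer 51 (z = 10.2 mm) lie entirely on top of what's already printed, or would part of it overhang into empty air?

Compare the two slices. At z = 3.8: the 26.5×17.5 cube contributes its full rectangle (area 463.75 mm²); the cube at (6.5, 1.5) does not reach this height (z outside [4, 9.5]); Combining (union): only the 26.5×17.5 cube is present, so the union is just that shape — area = 463.75 mm². At z = 10.2: the 26.5×17.5 cube contributes its full rectangle (area 463.75 mm²); the cube at (6.5, 1.5) does not reach this height (z outside [4, 9.5]); Taking the union: only the 26.5×17.5 cube is present, so the union is just that shape — area = 463.75 mm². Checking containment: the cross-section at z = 10.2 is a subset of the cross-section at z = 3.8.

entirely on top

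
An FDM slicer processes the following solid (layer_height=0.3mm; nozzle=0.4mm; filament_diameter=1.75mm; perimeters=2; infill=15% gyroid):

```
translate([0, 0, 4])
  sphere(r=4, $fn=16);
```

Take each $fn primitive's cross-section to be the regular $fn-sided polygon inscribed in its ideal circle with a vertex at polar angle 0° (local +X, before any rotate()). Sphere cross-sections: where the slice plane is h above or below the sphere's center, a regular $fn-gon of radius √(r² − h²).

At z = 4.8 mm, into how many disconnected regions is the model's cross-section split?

At z = 4.8 mm: the r=4 sphere contributes a regular 16-gon of circumradius √(4²−0.8²) = 3.919. The result has 1 disconnected region.

1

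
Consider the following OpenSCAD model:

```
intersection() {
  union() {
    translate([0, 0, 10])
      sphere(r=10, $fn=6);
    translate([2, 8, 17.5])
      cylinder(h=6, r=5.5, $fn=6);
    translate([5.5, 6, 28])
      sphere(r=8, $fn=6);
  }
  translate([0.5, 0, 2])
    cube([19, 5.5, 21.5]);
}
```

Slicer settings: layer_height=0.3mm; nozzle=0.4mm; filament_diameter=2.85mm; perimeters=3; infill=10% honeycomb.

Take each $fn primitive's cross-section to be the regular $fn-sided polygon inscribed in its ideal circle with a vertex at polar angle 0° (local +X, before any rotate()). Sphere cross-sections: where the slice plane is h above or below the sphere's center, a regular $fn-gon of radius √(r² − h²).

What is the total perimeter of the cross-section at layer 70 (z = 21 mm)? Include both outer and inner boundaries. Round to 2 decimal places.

21.42 mm

At z = 21 mm: the sphere is not intersected at this z (|z−center|=11.000 > r=10); the cylinder at (2, 8): section is a regular 6-gon, circumradius r=5.5 (perimeter = 2·6·5.500·sin(180°/6) = 33.00 mm); the r=8 sphere at (5.5, 6) contributes a regular 6-gon of circumradius √(8²−7²) = 3.873 (perimeter = 2·6·3.873·sin(180°/6) = 23.24 mm); Taking the union: the regions partially overlap (shared area 23.40 mm²), so the edge portions inside another operand are dropped and the merged outline is re-measured after clipping — boundary = 37.43 mm; the 19×5.5 cube at (0.5, 0) contributes its full rectangle (perimeter 49.00 mm); Taking the intersection: the 19×5.5 cube at (0.5, 0) partially overlaps the result so far; clipping to the common part keeps 20.44 mm² — boundary = 21.42 mm. Overall, the cross-section is a single solid region. Total boundary length (outer) = 21.42 mm.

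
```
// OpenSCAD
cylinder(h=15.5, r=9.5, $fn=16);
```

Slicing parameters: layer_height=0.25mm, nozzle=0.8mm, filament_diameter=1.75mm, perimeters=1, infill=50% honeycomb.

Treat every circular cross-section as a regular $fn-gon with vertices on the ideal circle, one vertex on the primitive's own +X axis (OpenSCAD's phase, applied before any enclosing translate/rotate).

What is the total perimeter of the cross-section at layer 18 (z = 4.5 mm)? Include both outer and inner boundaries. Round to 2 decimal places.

59.31 mm

At z = 4.5 mm: the cylinder: section is a regular 16-gon, circumradius r=9.5 (perimeter = 2·16·9.500·sin(180°/16) = 59.31 mm). Overall, the cross-section is a single solid region. Total boundary length (outer) = 59.31 mm.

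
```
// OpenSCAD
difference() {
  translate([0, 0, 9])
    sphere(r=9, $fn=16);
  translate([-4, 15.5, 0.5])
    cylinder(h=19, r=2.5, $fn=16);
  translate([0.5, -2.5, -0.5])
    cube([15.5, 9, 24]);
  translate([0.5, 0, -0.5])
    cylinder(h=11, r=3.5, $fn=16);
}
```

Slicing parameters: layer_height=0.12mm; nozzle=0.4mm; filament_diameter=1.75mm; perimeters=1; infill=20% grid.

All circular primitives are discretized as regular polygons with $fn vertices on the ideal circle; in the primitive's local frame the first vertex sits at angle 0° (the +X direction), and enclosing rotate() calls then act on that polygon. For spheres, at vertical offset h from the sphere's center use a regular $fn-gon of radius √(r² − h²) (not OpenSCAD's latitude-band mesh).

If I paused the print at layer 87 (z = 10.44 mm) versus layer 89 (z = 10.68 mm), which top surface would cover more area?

layer 89 (z = 10.68 mm)

Layer 87 (z = 10.44): the r=9 sphere contributes a regular 16-gon of circumradius √(9²−1.44²) = 8.884 (area = (16/2)·8.884²·sin(360°/16) = 241.63 mm²); the cylinder at (-4, 15.5): section is a regular 16-gon, circumradius r=2.5 (area = (16/2)·2.500²·sin(360°/16) = 19.13 mm²); the cube at (0.5, -2.5) (footprint 15.5×9) is included at this height (area 139.50 mm²); the r=3.5 cylinder at (0.5, 0) contributes a regular 16-gon of circumradius 3.5 (area = (16/2)·3.500²·sin(360°/16) = 37.50 mm²); After the difference (first − rest): starting from the r=9 sphere (241.63 mm²), the r=2.5 cylinder at (-4, 15.5) misses the remaining region (no effect); the 15.5×9 cube at (0.5, -2.5) partially overlaps it — only the 68.36 mm² overlap (of its 139.50 mm²) is removed, clipping the outline; the r=3.5 cylinder at (0.5, 0) partially overlaps it — only the 20.32 mm² overlap (of its 37.50 mm²) is removed, clipping the outline — area = 152.96 mm². So its area = 152.96 mm². Layer 89 (z = 10.68): the r=9 sphere slices to a regular 16-gon of circumradius 8.842 (√(r²−h²) with h=1.68 from center) (area = (16/2)·8.842²·sin(360°/16) = 239.34 mm²); the r=2.5 cylinder at (-4, 15.5) contributes a regular 16-gon of circumradius 2.5 (area = (16/2)·2.500²·sin(360°/16) = 19.13 mm²); the 15.5×9 cube at (0.5, -2.5) contributes its full rectangle (area 139.50 mm²); the cylinder at (0.5, 0) is absent (z outside [-0.5, 10.5]); After the difference (first − rest): starting from the r=9 sphere (239.34 mm²), the r=2.5 cylinder at (-4, 15.5) misses the remaining region (no effect); the 15.5×9 cube at (0.5, -2.5) partially overlaps it — only the 67.95 mm² overlap (of its 139.50 mm²) is removed, clipping the outline — area = 171.39 mm². So its area = 171.39 mm². Layer 89 is larger (171.39 vs 152.96 mm²).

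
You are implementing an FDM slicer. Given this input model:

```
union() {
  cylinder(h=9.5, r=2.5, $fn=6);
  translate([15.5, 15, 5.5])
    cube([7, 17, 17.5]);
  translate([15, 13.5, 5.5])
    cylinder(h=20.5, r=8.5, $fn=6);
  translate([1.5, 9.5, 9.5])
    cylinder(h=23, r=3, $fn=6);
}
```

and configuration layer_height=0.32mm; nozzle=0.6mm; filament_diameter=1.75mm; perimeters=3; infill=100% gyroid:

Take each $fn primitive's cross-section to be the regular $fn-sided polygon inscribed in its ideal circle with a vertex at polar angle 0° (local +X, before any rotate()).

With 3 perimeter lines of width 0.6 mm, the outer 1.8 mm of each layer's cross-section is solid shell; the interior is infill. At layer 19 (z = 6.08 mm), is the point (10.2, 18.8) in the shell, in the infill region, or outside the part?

At z = 6.08 mm: the r=2.5 cylinder contributes a regular 6-gon of circumradius 2.5; the cube at (15.5, 15) is present — its section is the full 7×17 rectangle; the r=8.5 cylinder at (15, 13.5) contributes a regular 6-gon of circumradius 8.5; the cylinder at (1.5, 9.5) is not intersected at this z (z outside [9.5, 32.5]); Taking the union: the regions partially overlap (shared area 31.88 mm²), so overlapping operands fuse into one piece — 2 connected regions. Overall, the cross-section has 2 separate islands. The nearest boundary edge runs (6.50, 13.50)→(10.75, 20.86); distance from the point to it = 0.55 mm. (Shell/infill is judged within the island containing the point — the largest one.) The point is inside the cross-section, 0.55 mm from the nearest boundary — within the 1.8 mm shell band (3 × 0.6).

shell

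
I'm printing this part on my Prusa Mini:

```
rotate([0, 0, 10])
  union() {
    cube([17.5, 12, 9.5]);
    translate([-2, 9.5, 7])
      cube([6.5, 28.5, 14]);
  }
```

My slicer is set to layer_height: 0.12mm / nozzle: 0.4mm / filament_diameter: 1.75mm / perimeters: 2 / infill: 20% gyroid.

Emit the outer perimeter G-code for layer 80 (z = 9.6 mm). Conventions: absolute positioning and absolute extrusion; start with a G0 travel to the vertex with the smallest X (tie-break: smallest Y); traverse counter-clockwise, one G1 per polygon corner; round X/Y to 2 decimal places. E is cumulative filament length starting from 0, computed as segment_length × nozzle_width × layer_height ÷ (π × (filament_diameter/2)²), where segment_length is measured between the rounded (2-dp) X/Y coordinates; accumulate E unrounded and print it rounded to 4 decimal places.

At z = 9.6 mm: the cube does not reach this height (z outside [0, 9.5]); the cube at (-2, 9.5) is present — its section is the full 6.5×28.5 rectangle; Merging all regions: only the 6.5×28.5 cube at (-2, 9.5) is present, so the union is just that shape — 1 connected region; (whole slice rotated 10° about Z — lengths, areas and connectivity unchanged). The outline is a single polygon with 4 vertices. Extrusion per mm of travel: 0.4 × 0.12 / (π × 0.875²) = 0.019956. Accumulating E over each segment gives final E = 1.3968.

G0 X-8.57 Y37.08 Z9.60
G1 X-3.62 Y9.01 E0.5688
G1 X2.78 Y10.14 E0.6985
G1 X-2.17 Y38.20 E1.2671
G1 X-8.57 Y37.08 E1.3968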